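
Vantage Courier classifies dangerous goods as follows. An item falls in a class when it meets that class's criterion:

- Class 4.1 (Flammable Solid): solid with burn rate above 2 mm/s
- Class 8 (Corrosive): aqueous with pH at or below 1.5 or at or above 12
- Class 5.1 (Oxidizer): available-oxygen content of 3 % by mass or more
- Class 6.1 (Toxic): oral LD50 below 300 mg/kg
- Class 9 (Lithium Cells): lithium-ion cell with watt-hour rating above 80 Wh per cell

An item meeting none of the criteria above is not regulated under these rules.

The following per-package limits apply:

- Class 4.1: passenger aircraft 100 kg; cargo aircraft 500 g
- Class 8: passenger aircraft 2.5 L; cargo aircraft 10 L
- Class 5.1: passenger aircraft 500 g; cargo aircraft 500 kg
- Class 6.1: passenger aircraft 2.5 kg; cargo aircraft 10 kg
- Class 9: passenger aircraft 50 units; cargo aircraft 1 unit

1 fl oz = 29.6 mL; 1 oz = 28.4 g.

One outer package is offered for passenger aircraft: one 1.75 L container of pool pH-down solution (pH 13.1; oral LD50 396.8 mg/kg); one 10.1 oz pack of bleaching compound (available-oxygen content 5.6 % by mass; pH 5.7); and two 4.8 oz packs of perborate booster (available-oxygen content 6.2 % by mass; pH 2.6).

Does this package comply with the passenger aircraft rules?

No

pH 13.1 meets the Class 8 criterion (Corrosive), so the pool pH-down solution is Class 8.
Bleaching compound: available-oxygen content 5.6 % by mass ≥ 3 % by mass → Class 5.1 (Oxidizer).
With available-oxygen content 6.2 % by mass (≥ 3 % by mass), the perborate booster falls in Class 5.1.
Total Class 5.1: (one 10.1 oz pack = 286.84 g) + (two 4.8 oz packs = 272.64 g) = 559.48 g.
559.48 g > 500 g (passenger aircraft limit, Class 5.1) — over the limit.
Class 8 quantity: 1.75 L.
1.75 L ≤ 2.5 L (passenger aircraft limit, Class 8) — within limit.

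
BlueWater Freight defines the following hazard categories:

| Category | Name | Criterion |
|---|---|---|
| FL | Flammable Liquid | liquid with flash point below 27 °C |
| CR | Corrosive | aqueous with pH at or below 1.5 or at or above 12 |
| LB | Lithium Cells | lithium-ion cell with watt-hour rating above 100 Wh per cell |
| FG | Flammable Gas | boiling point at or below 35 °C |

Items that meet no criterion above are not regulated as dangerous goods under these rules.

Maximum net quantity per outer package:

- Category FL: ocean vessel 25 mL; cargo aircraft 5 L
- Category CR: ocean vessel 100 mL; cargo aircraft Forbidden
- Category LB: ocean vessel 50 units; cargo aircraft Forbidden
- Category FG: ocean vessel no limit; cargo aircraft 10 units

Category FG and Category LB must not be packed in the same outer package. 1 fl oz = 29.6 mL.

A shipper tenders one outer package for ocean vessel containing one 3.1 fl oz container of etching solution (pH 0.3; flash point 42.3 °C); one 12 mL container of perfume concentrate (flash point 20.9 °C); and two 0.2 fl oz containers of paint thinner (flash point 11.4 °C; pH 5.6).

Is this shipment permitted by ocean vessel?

The etching solution has pH 0.3, which is ≤ 1.5, so it is Category CR (Corrosive).
With flash point 20.9 °C (< 27 °C), the perfume concentrate falls in Category FL.
Paint thinner: flash point 11.4 °C < 27 °C → Category FL (Flammable Liquid).
Category FL net quantity: 12 mL + (two 0.2 fl oz containers = 11.84 mL) = 23.84 mL.
That is within the Category FL ocean vessel limit of 25 mL.
Category CR quantity: one 3.1 fl oz container = 91.76 mL.
91.76 mL ≤ 100 mL (ocean vessel limit, Category CR) — within limit.
The segregation rule (Category FG with Category LB) does not apply to Category FL with Category CR.
Every hazard category is within its ocean vessel limit and no segregation rule is violated.

Yes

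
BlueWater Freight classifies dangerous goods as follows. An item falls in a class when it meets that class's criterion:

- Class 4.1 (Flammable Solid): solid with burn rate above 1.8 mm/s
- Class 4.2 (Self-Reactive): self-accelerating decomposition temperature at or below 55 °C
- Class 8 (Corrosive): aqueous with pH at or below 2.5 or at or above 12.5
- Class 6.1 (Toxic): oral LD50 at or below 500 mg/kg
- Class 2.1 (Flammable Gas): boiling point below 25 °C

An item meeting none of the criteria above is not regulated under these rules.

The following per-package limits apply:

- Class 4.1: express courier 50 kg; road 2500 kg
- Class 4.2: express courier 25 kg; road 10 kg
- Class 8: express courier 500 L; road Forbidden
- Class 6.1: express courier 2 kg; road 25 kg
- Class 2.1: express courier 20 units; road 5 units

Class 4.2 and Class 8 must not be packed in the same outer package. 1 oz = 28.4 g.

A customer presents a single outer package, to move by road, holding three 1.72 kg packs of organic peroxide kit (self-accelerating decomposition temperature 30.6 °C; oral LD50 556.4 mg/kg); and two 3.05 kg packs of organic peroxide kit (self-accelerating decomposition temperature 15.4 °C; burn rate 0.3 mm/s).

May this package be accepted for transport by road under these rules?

With self-accelerating decomposition temperature 30.6 °C (≤ 55 °C), the organic peroxide kit falls in Class 4.2.
Self-accelerating decomposition temperature 15.4 °C meets the Class 4.2 criterion (Self-Reactive), so the organic peroxide kit is Class 4.2.
Class 4.2 net quantity: (three 1.72 kg packs = 5.16 kg) + (two 3.05 kg packs = 6.1 kg) = 11.26 kg.
That exceeds the Class 4.2 road limit of 10 kg.

No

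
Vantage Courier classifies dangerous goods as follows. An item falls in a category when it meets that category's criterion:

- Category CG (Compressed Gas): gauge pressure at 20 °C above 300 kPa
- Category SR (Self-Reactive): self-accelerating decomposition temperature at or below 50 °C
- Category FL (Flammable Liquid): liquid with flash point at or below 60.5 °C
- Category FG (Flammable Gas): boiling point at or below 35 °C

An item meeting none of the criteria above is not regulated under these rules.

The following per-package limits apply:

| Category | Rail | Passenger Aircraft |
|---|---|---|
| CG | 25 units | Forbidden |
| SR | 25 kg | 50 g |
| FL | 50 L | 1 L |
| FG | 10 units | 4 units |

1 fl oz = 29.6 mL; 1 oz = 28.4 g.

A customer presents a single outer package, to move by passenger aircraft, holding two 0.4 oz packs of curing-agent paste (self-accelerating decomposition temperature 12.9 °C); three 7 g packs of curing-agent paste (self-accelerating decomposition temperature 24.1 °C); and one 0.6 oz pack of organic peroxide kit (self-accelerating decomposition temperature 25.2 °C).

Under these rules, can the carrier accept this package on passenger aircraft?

No

Self-accelerating decomposition temperature 12.9 °C meets the Category SR criterion (Self-Reactive), so the curing-agent paste is Category SR.
The curing-agent paste has self-accelerating decomposition temperature 24.1 °C, which is ≤ 50 °C, so it is Category SR (Self-Reactive).
The organic peroxide kit has self-accelerating decomposition temperature 25.2 °C, which is ≤ 50 °C, so it is Category SR (Self-Reactive).
Category SR net quantity: (two 0.4 oz packs = 22.72 g) + (three 7 g packs = 21 g) + (one 0.6 oz pack = 17.04 g) = 60.76 g.
60.76 g > 50 g (passenger aircraft limit, Category SR) — over the limit.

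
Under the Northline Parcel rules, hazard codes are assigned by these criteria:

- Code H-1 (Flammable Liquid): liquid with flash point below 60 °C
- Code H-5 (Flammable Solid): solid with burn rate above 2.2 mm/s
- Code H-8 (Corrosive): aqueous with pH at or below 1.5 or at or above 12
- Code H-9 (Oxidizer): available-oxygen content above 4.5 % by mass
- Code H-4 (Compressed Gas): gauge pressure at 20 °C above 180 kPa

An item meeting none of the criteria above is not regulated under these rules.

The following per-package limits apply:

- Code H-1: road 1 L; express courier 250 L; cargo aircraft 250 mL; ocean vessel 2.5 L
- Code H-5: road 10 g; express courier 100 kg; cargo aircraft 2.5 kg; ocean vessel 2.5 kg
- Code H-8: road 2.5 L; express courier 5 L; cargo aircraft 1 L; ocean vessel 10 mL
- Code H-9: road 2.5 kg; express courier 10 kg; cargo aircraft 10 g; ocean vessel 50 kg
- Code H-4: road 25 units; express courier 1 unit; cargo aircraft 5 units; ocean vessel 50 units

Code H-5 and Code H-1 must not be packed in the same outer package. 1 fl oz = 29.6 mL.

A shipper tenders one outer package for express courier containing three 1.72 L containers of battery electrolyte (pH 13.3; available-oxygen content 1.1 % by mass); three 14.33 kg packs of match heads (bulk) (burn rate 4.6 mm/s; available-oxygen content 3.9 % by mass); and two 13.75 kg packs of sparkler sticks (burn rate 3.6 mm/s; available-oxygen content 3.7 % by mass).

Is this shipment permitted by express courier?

No

The battery electrolyte has pH 13.3, which is ≥ 12, so it is Code H-8 (Corrosive).
Burn rate 4.6 mm/s meets the Code H-5 criterion (Flammable Solid), so the match heads (bulk) are Code H-5.
Burn rate 3.6 mm/s meets the Code H-5 criterion (Flammable Solid), so the sparkler sticks are Code H-5.
Code H-8 quantity: three 1.72 L containers = 5.16 L.
5.16 L exceeds the express courier limit of 5 L for Code H-8.
Code H-5 net quantity: (three 14.33 kg packs = 42.99 kg) + (two 13.75 kg packs = 27.5 kg) = 70.49 kg.
That is within the Code H-5 express courier limit of 100 kg.
The segregation rule (Code H-5 with Code H-1) does not apply to Code H-8 with Code H-5.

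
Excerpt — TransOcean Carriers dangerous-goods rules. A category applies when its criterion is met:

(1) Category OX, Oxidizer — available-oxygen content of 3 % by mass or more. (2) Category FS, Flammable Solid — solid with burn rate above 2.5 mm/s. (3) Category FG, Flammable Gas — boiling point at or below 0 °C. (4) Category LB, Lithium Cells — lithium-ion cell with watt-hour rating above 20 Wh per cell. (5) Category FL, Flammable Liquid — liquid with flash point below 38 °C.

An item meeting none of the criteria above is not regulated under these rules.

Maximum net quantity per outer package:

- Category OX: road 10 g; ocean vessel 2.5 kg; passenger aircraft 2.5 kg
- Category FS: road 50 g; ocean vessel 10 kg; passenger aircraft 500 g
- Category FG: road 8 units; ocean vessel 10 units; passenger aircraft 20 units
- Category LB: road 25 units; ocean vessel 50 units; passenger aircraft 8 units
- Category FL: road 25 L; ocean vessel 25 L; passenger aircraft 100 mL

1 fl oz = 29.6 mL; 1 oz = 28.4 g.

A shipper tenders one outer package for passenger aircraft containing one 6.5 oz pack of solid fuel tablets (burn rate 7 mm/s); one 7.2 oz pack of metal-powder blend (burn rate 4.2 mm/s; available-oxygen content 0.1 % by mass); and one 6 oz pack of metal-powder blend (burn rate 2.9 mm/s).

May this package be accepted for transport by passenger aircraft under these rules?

Burn rate 7 mm/s meets the Category FS criterion (Flammable Solid), so the solid fuel tablets are Category FS.
With burn rate 4.2 mm/s (> 2.5 mm/s), the metal-powder blend falls in Category FS.
Metal-powder blend: burn rate 2.9 mm/s > 2.5 mm/s → Category FS (Flammable Solid).
Category FS net quantity: (one 6.5 oz pack = 184.6 g) + (one 7.2 oz pack = 204.48 g) + (one 6 oz pack = 170.4 g) = 559.48 g.
That exceeds the Category FS passenger aircraft limit of 500 g.

No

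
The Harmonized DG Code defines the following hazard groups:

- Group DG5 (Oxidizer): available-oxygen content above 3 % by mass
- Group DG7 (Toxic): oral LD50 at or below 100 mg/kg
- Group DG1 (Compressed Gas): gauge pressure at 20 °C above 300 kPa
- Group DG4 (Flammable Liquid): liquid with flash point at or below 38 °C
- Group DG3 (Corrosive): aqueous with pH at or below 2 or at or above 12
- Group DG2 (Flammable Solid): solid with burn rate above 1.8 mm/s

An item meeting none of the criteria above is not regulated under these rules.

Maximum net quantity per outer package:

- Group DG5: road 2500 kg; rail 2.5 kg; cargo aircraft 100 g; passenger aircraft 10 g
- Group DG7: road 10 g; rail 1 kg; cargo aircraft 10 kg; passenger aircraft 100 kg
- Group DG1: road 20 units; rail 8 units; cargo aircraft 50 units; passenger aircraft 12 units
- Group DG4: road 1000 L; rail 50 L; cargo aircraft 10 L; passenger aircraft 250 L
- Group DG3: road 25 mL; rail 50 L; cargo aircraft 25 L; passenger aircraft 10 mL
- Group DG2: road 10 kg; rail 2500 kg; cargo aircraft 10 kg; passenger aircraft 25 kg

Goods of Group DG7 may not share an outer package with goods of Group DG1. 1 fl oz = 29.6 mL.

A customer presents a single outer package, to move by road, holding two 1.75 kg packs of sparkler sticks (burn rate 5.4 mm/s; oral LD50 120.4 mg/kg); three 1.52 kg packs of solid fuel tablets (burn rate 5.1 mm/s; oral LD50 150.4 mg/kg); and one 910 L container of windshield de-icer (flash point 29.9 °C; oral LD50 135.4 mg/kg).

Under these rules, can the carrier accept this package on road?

Yes

Sparkler sticks: burn rate 5.4 mm/s > 1.8 mm/s → Group DG2 (Flammable Solid).
The solid fuel tablets have burn rate 5.1 mm/s, which is > 1.8 mm/s, so they are Group DG2 (Flammable Solid).
With flash point 29.9 °C (≤ 38 °C), the windshield de-icer falls in Group DG4.
Total Group DG2: (two 1.75 kg packs = 3.5 kg) + (three 1.52 kg packs = 4.56 kg) = 8.06 kg.
That is within the Group DG2 road limit of 10 kg.
Group DG4 quantity: 910 L.
That is within the Group DG4 road limit of 1000 L.
The segregation rule (Group DG7 with Group DG1) does not apply to Group DG2 with Group DG4.
Every hazard group is within its road limit and no segregation rule is violated.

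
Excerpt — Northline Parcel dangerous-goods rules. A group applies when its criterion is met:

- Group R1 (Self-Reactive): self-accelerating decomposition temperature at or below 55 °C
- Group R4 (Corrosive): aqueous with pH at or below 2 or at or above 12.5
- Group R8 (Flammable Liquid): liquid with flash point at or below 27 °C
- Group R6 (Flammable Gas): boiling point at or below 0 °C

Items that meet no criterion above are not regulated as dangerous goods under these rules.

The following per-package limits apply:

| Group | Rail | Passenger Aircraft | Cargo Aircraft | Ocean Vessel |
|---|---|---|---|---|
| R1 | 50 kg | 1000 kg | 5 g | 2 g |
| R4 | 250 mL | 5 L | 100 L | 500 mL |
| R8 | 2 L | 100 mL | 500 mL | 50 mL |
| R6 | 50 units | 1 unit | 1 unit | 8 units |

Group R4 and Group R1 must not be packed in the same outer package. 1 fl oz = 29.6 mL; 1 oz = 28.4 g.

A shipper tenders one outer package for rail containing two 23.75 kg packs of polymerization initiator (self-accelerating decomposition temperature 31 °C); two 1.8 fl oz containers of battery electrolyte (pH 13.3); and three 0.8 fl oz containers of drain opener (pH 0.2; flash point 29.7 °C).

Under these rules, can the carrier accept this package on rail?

Self-accelerating decomposition temperature 31 °C meets the Group R1 criterion (Self-Reactive), so the polymerization initiator is Group R1.
Battery electrolyte: pH 13.3 ≥ 12.5 → Group R4 (Corrosive).
pH 0.2 meets the Group R4 criterion (Corrosive), so the drain opener is Group R4.
Group R4 net quantity: (two 1.8 fl oz containers = 106.56 mL) + (three 0.8 fl oz containers = 71.04 mL) = 177.6 mL.
That is within the Group R4 rail limit of 250 mL.
Group R1 quantity: two 23.75 kg packs = 47.5 kg.
47.5 kg is within the rail limit of 50 kg for Group R1.
Group R4 and Group R1 may not share an outer package.

No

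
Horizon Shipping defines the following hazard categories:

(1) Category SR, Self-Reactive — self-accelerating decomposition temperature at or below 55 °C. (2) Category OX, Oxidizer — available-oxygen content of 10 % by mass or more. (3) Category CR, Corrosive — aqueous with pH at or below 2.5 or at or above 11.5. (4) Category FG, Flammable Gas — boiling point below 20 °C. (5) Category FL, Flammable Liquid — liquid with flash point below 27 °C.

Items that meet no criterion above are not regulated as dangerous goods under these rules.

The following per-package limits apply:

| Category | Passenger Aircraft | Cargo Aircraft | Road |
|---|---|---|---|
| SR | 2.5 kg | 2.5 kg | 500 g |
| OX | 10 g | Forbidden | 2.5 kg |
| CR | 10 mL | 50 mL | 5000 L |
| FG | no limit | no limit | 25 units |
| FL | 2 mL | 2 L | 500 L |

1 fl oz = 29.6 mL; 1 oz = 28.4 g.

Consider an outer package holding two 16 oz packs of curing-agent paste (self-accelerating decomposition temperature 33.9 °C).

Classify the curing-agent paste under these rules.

Category SR

Curing-agent paste: self-accelerating decomposition temperature 33.9 °C ≤ 55 °C → Category SR (Self-Reactive).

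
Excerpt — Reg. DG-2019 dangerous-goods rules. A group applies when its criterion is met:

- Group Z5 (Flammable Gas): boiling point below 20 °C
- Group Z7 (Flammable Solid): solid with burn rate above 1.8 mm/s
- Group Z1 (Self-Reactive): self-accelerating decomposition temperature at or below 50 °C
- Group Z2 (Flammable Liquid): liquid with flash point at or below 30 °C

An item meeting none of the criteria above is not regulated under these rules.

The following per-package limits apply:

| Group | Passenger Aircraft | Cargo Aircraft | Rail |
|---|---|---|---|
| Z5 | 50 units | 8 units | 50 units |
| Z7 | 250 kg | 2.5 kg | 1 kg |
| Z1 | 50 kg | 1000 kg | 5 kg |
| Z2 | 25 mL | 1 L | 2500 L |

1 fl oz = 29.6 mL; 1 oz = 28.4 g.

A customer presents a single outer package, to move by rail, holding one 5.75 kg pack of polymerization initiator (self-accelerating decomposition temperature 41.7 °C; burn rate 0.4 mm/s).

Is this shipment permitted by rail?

The polymerization initiator has self-accelerating decomposition temperature 41.7 °C, which is ≤ 50 °C, so it is Group Z1 (Self-Reactive).
Group Z1 quantity: 5.75 kg.
5.75 kg > 5 kg (rail limit, Group Z1) — over the limit.

No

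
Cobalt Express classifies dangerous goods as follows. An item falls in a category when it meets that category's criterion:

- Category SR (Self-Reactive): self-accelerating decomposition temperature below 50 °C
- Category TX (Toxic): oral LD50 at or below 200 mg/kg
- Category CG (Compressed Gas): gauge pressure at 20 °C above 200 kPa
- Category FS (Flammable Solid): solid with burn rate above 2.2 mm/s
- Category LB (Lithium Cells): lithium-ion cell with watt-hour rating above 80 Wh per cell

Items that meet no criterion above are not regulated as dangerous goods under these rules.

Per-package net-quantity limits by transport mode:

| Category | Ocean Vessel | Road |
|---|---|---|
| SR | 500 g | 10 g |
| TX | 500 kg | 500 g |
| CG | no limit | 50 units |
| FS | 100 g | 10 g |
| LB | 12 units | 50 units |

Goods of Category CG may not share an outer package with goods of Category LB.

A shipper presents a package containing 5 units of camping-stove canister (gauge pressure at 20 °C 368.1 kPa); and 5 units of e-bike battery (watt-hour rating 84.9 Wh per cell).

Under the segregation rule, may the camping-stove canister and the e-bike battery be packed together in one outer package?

No

The camping-stove canister has gauge pressure at 20 °C 368.1 kPa, which is > 200 kPa, so it is Category CG (Compressed Gas).
The e-bike battery has watt-hour rating 84.9 Wh per cell, which is > 80 Wh per cell, so it is Category LB (Lithium Cells).
Category CG and Category LB may not share an outer package.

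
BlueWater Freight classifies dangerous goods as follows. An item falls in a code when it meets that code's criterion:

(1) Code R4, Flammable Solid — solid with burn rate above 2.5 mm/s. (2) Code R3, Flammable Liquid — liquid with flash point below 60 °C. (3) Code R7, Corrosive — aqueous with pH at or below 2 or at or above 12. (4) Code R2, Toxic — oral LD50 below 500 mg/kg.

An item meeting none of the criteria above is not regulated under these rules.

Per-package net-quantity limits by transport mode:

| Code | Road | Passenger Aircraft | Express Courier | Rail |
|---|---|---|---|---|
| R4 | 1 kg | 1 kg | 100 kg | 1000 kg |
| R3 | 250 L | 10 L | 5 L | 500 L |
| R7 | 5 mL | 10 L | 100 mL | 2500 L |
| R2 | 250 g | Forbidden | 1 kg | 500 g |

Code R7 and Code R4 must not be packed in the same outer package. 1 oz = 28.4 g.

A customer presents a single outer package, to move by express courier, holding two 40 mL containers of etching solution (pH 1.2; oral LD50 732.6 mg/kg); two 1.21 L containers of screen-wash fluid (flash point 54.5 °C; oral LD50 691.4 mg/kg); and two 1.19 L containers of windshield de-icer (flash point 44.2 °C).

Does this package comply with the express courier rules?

The etching solution has pH 1.2, which is ≤ 2, so it is Code R7 (Corrosive).
Screen-wash fluid: flash point 54.5 °C < 60 °C → Code R3 (Flammable Liquid).
With flash point 44.2 °C (< 60 °C), the windshield de-icer falls in Code R3.
Code R3 net quantity: (two 1.21 L containers = 2.42 L) + (two 1.19 L containers = 2.38 L) = 4.8 L.
4.8 L ≤ 5 L (express courier limit, Code R3) — within limit.
Code R7 quantity: two 40 mL containers = 80 mL.
80 mL is within the express courier limit of 100 mL for Code R7.
The segregation rule (Code R7 with Code R4) does not apply to Code R3 with Code R7.
Every hazard code is within its express courier limit and no segregation rule is violated.

Yes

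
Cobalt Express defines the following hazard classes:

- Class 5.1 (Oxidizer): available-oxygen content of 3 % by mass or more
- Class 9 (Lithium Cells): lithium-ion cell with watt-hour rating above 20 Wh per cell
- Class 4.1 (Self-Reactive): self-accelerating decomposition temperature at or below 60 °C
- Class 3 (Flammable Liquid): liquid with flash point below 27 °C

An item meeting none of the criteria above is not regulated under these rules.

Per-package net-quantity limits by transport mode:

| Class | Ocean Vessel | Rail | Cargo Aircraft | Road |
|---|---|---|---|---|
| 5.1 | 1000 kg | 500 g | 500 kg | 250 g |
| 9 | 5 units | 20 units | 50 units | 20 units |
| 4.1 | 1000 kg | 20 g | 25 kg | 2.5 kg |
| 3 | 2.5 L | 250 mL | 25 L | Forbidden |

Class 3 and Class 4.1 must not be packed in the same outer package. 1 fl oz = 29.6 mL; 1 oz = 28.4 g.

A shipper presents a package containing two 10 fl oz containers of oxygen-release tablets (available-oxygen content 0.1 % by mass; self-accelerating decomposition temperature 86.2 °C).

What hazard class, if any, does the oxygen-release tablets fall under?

Not regulated

available-oxygen content 0.1 % by mass is not above 3 % by mass, so Class 5.1 does not apply.
self-accelerating decomposition temperature 86.2 °C is not below 60 °C, so Class 4.1 does not apply.
No criterion is met, so the item is not regulated.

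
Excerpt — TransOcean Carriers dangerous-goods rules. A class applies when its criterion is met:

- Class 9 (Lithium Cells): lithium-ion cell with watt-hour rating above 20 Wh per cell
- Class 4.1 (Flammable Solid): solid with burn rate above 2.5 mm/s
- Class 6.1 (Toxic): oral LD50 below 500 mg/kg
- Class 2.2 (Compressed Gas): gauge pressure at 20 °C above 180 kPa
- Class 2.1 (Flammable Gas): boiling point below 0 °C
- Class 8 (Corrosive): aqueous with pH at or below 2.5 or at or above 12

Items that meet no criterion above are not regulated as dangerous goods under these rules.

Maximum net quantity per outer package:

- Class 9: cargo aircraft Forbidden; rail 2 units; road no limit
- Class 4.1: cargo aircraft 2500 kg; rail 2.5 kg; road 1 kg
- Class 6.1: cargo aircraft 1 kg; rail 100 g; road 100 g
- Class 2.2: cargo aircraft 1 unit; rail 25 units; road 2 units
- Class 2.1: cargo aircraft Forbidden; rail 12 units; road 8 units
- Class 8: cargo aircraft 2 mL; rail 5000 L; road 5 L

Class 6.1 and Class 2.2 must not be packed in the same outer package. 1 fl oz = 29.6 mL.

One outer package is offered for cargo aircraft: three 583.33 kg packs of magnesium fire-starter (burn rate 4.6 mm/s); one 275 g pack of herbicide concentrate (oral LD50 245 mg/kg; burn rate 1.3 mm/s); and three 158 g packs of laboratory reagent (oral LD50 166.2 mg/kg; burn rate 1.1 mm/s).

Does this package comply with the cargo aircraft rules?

The magnesium fire-starter has burn rate 4.6 mm/s, which is > 2.5 mm/s, so it is Class 4.1 (Flammable Solid).
The herbicide concentrate has oral LD50 245 mg/kg, which is < 500 mg/kg, so it is Class 6.1 (Toxic).
The laboratory reagent has oral LD50 166.2 mg/kg, which is < 500 mg/kg, so it is Class 6.1 (Toxic).
Class 6.1 net quantity: 275 g + (three 158 g packs = 474 g) = 749 g.
749 g ≤ 1 kg (cargo aircraft limit, Class 6.1) — within limit.
Class 4.1 quantity: three 583.33 kg packs = 1749.99 kg.
1749.99 kg is within the cargo aircraft limit of 2500 kg for Class 4.1.
The segregation rule (Class 6.1 with Class 2.2) does not apply to Class 6.1 with Class 4.1.
Every hazard class is within its cargo aircraft limit and no segregation rule is violated.

Yes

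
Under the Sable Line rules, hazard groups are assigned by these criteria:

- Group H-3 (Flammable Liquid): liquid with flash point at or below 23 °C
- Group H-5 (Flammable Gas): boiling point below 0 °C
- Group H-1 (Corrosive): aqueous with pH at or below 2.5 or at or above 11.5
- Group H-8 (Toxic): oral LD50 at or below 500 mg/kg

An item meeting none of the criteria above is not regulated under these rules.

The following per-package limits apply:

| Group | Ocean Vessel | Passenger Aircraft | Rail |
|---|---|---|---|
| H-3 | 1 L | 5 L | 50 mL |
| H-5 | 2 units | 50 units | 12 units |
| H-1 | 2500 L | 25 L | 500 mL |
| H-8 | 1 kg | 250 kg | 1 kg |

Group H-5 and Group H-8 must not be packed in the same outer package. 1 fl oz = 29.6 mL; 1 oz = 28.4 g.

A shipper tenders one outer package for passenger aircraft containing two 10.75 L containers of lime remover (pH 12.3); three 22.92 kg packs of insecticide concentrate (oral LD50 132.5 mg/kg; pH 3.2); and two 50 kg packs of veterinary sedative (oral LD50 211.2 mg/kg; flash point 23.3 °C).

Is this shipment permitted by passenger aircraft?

The lime remover has pH 12.3, which is ≥ 11.5, so it is Group H-1 (Corrosive).
Insecticide concentrate: oral LD50 132.5 mg/kg ≤ 500 mg/kg → Group H-8 (Toxic).
With oral LD50 211.2 mg/kg (≤ 500 mg/kg), the veterinary sedative falls in Group H-8.
Group H-1 quantity: two 10.75 L containers = 21.5 L.
That is within the Group H-1 passenger aircraft limit of 25 L.
Total Group H-8: (three 22.92 kg packs = 68.76 kg) + (two 50 kg packs = 100 kg) = 168.76 kg.
168.76 kg ≤ 250 kg (passenger aircraft limit, Group H-8) — within limit.
The segregation rule (Group H-5 with Group H-8) does not apply to Group H-1 with Group H-8.
Every hazard group is within its passenger aircraft limit and no segregation rule is violated.

Yes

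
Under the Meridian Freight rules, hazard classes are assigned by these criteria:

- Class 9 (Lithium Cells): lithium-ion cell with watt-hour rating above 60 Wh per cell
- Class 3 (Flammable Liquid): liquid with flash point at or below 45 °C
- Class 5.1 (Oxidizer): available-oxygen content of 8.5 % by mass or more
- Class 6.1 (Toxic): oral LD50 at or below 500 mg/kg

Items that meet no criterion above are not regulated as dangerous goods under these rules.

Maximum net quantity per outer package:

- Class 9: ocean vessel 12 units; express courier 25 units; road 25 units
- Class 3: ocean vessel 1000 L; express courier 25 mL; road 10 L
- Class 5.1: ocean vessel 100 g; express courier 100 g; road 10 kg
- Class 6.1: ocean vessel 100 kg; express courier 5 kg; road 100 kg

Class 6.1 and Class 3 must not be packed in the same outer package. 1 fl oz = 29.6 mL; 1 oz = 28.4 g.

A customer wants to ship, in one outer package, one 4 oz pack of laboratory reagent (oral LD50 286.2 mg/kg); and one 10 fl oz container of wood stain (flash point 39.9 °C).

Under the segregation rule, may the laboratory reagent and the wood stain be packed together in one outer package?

The laboratory reagent has oral LD50 286.2 mg/kg, which is ≤ 500 mg/kg, so it is Class 6.1 (Toxic).
The wood stain has flash point 39.9 °C, which is ≤ 45 °C, so it is Class 3 (Flammable Liquid).
Class 6.1 and Class 3 may not share an outer package.

No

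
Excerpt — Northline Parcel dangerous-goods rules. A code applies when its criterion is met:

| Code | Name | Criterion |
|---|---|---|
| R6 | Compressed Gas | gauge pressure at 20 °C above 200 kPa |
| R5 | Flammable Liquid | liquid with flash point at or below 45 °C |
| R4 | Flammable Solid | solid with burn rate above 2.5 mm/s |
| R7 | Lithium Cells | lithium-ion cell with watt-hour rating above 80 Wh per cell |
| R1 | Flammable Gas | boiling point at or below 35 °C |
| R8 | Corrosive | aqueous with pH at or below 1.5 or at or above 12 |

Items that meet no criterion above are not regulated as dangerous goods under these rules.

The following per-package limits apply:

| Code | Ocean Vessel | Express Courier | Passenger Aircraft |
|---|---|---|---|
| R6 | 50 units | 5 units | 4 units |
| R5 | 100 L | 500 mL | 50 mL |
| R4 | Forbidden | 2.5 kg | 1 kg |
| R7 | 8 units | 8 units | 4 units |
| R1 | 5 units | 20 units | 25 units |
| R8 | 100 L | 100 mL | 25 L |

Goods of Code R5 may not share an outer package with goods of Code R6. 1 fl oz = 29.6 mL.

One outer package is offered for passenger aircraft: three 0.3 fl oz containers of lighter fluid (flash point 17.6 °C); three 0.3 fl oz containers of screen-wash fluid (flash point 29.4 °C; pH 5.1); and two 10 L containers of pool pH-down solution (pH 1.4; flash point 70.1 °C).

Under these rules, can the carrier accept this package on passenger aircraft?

No

Flash point 17.6 °C meets the Code R5 criterion (Flammable Liquid), so the lighter fluid is Code R5.
Screen-wash fluid: flash point 29.4 °C ≤ 45 °C → Code R5 (Flammable Liquid).
The pool pH-down solution has pH 1.4, which is ≤ 1.5, so it is Code R8 (Corrosive).
Code R8 quantity: two 10 L containers = 20 L.
20 L is within the passenger aircraft limit of 25 L for Code R8.
Code R5 net quantity: (three 0.3 fl oz containers = 26.64 mL) + (three 0.3 fl oz containers = 26.64 mL) = 53.28 mL.
53.28 mL > 50 mL (passenger aircraft limit, Code R5) — over the limit.
The segregation rule (Code R5 with Code R6) does not apply to Code R8 with Code R5.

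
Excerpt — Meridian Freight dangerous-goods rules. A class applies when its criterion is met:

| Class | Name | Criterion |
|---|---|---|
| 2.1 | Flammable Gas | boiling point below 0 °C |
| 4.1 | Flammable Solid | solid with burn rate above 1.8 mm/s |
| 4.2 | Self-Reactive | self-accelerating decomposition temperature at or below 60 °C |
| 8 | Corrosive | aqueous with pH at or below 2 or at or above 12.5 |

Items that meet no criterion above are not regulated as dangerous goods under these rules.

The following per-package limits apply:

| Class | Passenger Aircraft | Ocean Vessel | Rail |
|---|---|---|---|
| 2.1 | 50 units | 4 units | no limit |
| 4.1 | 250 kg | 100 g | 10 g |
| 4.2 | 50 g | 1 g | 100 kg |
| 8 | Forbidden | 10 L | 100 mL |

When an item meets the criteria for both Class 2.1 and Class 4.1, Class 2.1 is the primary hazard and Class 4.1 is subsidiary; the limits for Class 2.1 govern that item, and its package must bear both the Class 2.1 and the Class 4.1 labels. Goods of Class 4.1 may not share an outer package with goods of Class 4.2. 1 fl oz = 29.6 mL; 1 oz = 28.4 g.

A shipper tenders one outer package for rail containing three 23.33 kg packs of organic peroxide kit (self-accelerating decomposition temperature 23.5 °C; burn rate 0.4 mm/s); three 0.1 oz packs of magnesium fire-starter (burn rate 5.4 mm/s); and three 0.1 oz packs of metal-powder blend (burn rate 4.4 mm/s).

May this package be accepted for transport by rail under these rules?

No

Self-accelerating decomposition temperature 23.5 °C meets the Class 4.2 criterion (Self-Reactive), so the organic peroxide kit is Class 4.2.
Burn rate 5.4 mm/s meets the Class 4.1 criterion (Flammable Solid), so the magnesium fire-starter is Class 4.1.
The metal-powder blend has burn rate 4.4 mm/s, which is > 1.8 mm/s, so it is Class 4.1 (Flammable Solid).
Class 4.1 net quantity: (three 0.1 oz packs = 8.52 g) + (three 0.1 oz packs = 8.52 g) = 17.04 g.
17.04 g > 10 g (rail limit, Class 4.1) — over the limit.
Class 4.2 quantity: three 23.33 kg packs = 69.99 kg.
69.99 kg is within the rail limit of 100 kg for Class 4.2.
Class 4.1 and Class 4.2 may not share an outer package.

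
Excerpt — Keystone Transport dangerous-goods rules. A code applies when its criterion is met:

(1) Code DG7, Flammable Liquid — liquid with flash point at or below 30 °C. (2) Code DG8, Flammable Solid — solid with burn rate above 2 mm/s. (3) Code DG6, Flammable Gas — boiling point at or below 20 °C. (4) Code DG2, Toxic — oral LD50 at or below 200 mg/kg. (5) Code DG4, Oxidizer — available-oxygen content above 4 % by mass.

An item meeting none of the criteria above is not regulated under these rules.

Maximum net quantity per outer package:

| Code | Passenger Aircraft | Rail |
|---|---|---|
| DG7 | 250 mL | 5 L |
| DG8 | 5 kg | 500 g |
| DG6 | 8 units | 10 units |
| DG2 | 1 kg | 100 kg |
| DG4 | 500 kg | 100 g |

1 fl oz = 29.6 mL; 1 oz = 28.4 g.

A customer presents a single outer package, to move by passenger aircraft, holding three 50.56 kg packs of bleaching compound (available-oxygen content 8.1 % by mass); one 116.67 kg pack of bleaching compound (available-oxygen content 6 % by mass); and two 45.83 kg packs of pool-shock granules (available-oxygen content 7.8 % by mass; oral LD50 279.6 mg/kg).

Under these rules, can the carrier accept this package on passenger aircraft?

Yes

The bleaching compound has available-oxygen content 8.1 % by mass, which is > 4 % by mass, so it is Code DG4 (Oxidizer).
Available-oxygen content 6 % by mass meets the Code DG4 criterion (Oxidizer), so the bleaching compound is Code DG4.
Available-oxygen content 7.8 % by mass meets the Code DG4 criterion (Oxidizer), so the pool-shock granules are Code DG4.
Code DG4 net quantity: (three 50.56 kg packs = 151.68 kg) + 116.67 kg + (two 45.83 kg packs = 91.66 kg) = 360.01 kg.
That is within the Code DG4 passenger aircraft limit of 500 kg.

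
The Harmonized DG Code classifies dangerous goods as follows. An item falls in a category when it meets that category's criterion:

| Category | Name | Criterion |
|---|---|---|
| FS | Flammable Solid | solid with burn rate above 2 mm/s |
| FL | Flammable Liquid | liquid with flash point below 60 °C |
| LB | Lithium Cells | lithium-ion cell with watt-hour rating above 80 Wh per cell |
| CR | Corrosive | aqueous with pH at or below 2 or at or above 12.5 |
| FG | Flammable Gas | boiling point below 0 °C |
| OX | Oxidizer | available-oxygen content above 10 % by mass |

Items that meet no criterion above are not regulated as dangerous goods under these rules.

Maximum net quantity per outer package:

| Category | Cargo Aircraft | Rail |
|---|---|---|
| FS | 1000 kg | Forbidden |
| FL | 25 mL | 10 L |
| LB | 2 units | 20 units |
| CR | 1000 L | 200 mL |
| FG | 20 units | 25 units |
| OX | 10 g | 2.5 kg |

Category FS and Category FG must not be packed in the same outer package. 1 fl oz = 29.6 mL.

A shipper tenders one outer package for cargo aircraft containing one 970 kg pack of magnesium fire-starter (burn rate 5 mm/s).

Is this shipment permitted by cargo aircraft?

Yes

Burn rate 5 mm/s meets the Category FS criterion (Flammable Solid), so the magnesium fire-starter is Category FS.
Category FS quantity: 970 kg.
That is within the Category FS cargo aircraft limit of 1000 kg.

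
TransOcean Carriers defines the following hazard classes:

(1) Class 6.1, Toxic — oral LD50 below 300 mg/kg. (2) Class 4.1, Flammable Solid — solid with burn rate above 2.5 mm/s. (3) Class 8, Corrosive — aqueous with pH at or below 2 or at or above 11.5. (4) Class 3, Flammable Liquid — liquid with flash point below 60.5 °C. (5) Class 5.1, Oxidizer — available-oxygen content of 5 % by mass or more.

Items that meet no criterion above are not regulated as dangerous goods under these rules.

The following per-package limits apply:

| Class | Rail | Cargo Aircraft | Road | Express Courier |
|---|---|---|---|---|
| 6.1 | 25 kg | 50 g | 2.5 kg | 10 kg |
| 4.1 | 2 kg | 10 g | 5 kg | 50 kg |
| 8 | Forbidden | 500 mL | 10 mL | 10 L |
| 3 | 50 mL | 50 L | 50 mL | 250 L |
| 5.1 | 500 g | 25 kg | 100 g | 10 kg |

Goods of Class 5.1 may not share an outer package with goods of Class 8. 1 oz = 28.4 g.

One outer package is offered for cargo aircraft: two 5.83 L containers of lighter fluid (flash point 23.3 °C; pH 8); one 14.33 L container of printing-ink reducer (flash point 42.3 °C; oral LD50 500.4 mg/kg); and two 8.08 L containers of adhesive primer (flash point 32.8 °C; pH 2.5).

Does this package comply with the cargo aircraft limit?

Yes

Lighter fluid: flash point 23.3 °C < 60.5 °C → Class 3 (Flammable Liquid).
Flash point 42.3 °C meets the Class 3 criterion (Flammable Liquid), so the printing-ink reducer is Class 3.
With flash point 32.8 °C (< 60.5 °C), the adhesive primer falls in Class 3.
Class 3 net quantity: (two 5.83 L containers = 11.66 L) + 14.33 L + (two 8.08 L containers = 16.16 L) = 42.15 L.
That is within the Class 3 cargo aircraft limit of 50 L.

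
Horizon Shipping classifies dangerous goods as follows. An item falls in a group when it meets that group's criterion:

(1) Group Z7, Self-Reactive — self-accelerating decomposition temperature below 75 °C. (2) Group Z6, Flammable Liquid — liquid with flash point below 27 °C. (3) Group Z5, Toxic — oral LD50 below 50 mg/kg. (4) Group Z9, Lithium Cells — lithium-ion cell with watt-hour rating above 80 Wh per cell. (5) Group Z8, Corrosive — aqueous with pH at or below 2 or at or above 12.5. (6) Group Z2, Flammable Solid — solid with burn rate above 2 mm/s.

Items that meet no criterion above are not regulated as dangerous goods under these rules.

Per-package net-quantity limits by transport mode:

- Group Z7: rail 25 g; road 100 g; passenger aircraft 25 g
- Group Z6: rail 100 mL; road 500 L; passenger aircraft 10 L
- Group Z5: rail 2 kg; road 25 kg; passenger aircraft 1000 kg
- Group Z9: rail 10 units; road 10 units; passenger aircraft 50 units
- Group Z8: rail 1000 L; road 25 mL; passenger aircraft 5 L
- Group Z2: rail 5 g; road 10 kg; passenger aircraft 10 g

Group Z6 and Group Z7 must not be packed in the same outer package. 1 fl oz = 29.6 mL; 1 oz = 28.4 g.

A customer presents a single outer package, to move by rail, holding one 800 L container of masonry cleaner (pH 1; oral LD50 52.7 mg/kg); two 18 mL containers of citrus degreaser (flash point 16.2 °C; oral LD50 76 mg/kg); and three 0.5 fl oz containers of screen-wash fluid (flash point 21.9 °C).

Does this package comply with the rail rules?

Yes

With pH 1 (≤ 2), the masonry cleaner falls in Group Z8.
The citrus degreaser has flash point 16.2 °C, which is < 27 °C, so it is Group Z6 (Flammable Liquid).
Screen-wash fluid: flash point 21.9 °C < 27 °C → Group Z6 (Flammable Liquid).
Group Z6 net quantity: (two 18 mL containers = 36 mL) + (three 0.5 fl oz containers = 44.4 mL) = 80.4 mL.
That is within the Group Z6 rail limit of 100 mL.
Group Z8 quantity: 800 L.
That is within the Group Z8 rail limit of 1000 L.
The segregation rule (Group Z6 with Group Z7) does not apply to Group Z6 with Group Z8.
Every hazard group is within its rail limit and no segregation rule is violated.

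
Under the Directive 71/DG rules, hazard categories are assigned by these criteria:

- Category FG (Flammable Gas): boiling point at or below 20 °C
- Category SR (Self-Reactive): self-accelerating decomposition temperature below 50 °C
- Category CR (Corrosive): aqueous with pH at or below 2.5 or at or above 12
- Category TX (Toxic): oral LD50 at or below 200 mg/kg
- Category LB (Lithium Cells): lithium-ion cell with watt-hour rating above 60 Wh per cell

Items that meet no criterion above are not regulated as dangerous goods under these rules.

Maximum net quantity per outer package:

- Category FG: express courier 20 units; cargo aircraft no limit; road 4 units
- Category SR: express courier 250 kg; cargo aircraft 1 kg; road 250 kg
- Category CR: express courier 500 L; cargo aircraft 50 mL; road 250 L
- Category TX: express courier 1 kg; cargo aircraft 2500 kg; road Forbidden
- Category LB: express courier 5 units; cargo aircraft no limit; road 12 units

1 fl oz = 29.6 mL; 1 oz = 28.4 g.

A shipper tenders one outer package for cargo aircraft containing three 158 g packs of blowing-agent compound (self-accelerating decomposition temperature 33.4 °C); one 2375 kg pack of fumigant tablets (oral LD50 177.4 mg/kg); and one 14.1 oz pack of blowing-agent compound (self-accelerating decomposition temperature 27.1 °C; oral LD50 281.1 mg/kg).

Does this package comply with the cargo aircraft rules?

The blowing-agent compound has self-accelerating decomposition temperature 33.4 °C, which is < 50 °C, so it is Category SR (Self-Reactive).
Oral LD50 177.4 mg/kg meets the Category TX criterion (Toxic), so the fumigant tablets are Category TX.
Blowing-agent compound: self-accelerating decomposition temperature 27.1 °C < 50 °C → Category SR (Self-Reactive).
Total Category SR: (three 158 g packs = 474 g) + (one 14.1 oz pack = 400.44 g) = 874.44 g.
That is within the Category SR cargo aircraft limit of 1 kg.
Category TX quantity: 2375 kg.
2375 kg ≤ 2500 kg (cargo aircraft limit, Category TX) — within limit.
Every hazard category is within its cargo aircraft limit and no segregation rule is violated.

Yes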